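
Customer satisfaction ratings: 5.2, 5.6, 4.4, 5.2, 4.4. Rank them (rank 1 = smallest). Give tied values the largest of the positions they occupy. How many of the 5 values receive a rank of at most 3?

Sorted (ascending): 4.4, 4.4, 5.2, 5.2, 5.6
The 2 values of 4.4 occupy positions 1–2 → each gets rank 2.
The 2 values of 5.2 occupy positions 3–4 → each gets rank 4.
Ranks ≤ 3: {2, 2} → 2 values.

2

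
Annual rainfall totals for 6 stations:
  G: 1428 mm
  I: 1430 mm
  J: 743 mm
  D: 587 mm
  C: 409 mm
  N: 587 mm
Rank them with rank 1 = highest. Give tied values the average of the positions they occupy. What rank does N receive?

Sorted (descending): 1430, 1428, 743, 587, 587, 409
The 2 values of 587 occupy positions 4–5 → average rank (4+5)/2 = 4.5.
N has value 587 mm → rank 4.5.

4.5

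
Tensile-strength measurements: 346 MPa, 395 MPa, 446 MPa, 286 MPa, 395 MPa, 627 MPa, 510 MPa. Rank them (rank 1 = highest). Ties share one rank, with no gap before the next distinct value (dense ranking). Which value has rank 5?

Sorted (descending): 627, 510, 446, 395, 395, 346, 286
The 2 values of 395 share dense rank 4.
Remaining distinct values take the next consecutive integers.
Rank 5 → value 346.

346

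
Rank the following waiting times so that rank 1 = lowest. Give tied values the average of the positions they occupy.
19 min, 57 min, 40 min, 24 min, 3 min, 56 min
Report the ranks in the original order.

Sorted (ascending): 3, 19, 24, 40, 56, 57
No ties — each value takes its position as its rank.

2, 6, 4, 3, 1, 5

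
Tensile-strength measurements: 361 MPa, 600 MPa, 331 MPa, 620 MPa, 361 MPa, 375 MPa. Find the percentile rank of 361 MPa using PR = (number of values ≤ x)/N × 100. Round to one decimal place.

50.0

N = 6.
Strictly below 361: 1. Equal to 361: 2.
PR = 3/6 × 100 = 50.0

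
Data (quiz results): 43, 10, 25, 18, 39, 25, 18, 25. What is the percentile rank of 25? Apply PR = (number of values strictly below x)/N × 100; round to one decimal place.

37.5

N = 8.
Strictly below 25: 3. Equal to 25: 3.
PR = 3/8 × 100 = 37.5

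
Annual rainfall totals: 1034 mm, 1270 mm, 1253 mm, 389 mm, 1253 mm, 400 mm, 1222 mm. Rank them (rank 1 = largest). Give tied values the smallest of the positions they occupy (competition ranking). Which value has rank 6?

Sorted (descending): 1270, 1253, 1253, 1222, 1034, 400, 389
The 2 values of 1253 occupy positions 2–3 → each gets rank 2.
Rank 6 → value 400.

400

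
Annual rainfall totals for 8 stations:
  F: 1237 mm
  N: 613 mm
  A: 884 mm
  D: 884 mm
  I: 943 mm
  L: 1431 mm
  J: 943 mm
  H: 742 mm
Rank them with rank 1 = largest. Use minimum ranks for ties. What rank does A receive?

Sorted (descending): 1431, 1237, 943, 943, 884, 884, 742, 613
The 2 values of 943 occupy positions 3–4 → each gets rank 3.
The 2 values of 884 occupy positions 5–6 → each gets rank 5.
A has value 884 mm → rank 5.

5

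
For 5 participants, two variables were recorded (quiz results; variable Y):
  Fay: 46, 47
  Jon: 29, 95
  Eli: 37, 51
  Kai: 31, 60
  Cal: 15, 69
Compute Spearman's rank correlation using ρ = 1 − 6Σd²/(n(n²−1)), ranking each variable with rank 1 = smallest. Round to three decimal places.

Ranks of variable 1: 5, 2, 4, 3, 1
Ranks of variable 2: 1, 5, 2, 3, 4
d = r₁ − r₂: 4, -3, 2, 0, -3
d²: 16, 9, 4, 0, 9; Σd² = 38
ρ = 1 − 6·38/(5·24) = 1 − 228/120 = -0.900

-0.900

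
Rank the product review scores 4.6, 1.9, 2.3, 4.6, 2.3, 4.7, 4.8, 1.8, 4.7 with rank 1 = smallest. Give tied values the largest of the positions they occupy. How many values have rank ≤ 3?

2

Sorted (ascending): 1.8, 1.9, 2.3, 2.3, 4.6, 4.6, 4.7, 4.7, 4.8
The 2 values of 2.3 occupy positions 3–4 → each gets rank 4.
The 2 values of 4.6 occupy positions 5–6 → each gets rank 6.
The 2 values of 4.7 occupy positions 7–8 → each gets rank 8.
Ranks ≤ 3: {1, 2} → 2 values.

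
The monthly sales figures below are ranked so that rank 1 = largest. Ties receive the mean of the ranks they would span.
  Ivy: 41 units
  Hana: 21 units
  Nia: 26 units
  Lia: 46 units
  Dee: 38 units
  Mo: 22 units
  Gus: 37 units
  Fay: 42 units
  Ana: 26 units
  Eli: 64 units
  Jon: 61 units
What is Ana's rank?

8.5

Sorted (descending): 64, 61, 46, 42, 41, 38, 37, 26, 26, 22, 21
The 2 values of 26 occupy positions 8–9 → average rank (8+9)/2 = 8.5.
Ana has value 26 units → rank 8.5.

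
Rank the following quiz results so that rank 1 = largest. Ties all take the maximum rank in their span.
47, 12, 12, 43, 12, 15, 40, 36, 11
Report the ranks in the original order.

1, 8, 8, 2, 8, 5, 3, 4, 9

Sorted (descending): 47, 43, 40, 36, 15, 12, 12, 12, 11
The 3 values of 12 occupy positions 6–8 → each gets rank 8.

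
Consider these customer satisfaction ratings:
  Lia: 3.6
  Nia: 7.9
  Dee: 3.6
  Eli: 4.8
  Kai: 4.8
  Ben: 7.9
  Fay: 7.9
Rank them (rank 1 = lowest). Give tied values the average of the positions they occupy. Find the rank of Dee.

Sorted (ascending): 3.6, 3.6, 4.8, 4.8, 7.9, 7.9, 7.9
The 2 values of 3.6 occupy positions 1–2 → average rank (1+2)/2 = 1.5.
The 2 values of 4.8 occupy positions 3–4 → average rank (3+4)/2 = 3.5.
The 3 values of 7.9 occupy positions 5–7 → average rank 6.
Dee has value 3.6 → rank 1.5.

1.5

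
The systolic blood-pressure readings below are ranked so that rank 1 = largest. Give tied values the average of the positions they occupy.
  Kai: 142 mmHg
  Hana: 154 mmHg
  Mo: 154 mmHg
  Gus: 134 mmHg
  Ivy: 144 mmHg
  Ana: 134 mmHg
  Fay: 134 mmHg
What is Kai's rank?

Sorted (descending): 154, 154, 144, 142, 134, 134, 134
The 2 values of 154 occupy positions 1–2 → average rank (1+2)/2 = 1.5.
The 3 values of 134 occupy positions 5–7 → average rank 6.
Kai has value 142 mmHg → rank 4.

4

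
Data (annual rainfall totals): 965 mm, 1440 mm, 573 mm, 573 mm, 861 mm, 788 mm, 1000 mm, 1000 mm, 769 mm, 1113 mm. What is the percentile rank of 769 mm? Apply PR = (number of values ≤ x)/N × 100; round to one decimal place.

30.0

N = 10.
Strictly below 769: 2. Equal to 769: 1.
PR = 3/10 × 100 = 30.0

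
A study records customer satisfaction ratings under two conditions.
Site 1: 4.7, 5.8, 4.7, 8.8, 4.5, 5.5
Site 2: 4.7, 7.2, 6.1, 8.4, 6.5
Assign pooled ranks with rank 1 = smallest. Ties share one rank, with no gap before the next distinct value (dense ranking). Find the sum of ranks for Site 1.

21

Sorted (ascending): 4.5, 4.7, 4.7, 4.7, 5.5, 5.8, 6.1, 6.5, 7.2, 8.4, 8.8
The 3 values of 4.7 share dense rank 2.
Remaining distinct values take the next consecutive integers.
Site 1 values → pooled ranks: 4.7→2, 5.8→4, 4.7→2, 8.8→9, 4.5→1, 5.5→3
Rank sum = 2 + 4 + 2 + 9 + 1 + 3 = 21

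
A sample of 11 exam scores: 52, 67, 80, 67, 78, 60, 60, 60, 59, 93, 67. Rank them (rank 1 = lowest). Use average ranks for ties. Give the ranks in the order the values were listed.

Sorted (ascending): 52, 59, 60, 60, 60, 67, 67, 67, 78, 80, 93
The 3 values of 60 occupy positions 3–5 → average rank 4.
The 3 values of 67 occupy positions 6–8 → average rank 7.

1, 7, 10, 7, 9, 4, 4, 4, 2, 11, 7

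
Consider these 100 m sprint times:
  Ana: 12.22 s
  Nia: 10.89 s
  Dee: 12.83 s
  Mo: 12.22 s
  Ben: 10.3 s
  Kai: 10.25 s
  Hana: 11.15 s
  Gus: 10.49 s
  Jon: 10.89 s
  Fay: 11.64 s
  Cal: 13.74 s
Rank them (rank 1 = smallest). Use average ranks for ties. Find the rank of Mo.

Sorted (ascending): 10.25, 10.3, 10.49, 10.89, 10.89, 11.15, 11.64, 12.22, 12.22, 12.83, 13.74
The 2 values of 10.89 occupy positions 4–5 → average rank (4+5)/2 = 4.5.
The 2 values of 12.22 occupy positions 8–9 → average rank (8+9)/2 = 8.5.
Mo has value 12.22 s → rank 8.5.

8.5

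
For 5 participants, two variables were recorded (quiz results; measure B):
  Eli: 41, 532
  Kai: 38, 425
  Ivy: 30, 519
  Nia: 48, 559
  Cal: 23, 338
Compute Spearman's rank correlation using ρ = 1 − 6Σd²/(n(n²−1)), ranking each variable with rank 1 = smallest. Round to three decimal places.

0.900

Ranks of variable 1: 4, 3, 2, 5, 1
Ranks of variable 2: 4, 2, 3, 5, 1
d = r₁ − r₂: 0, 1, -1, 0, 0
d²: 0, 1, 1, 0, 0; Σd² = 2
ρ = 1 − 6·2/(5·24) = 1 − 12/120 = 0.900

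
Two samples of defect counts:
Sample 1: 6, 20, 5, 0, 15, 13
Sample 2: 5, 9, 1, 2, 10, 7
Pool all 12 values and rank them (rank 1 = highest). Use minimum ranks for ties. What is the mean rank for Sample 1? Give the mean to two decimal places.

5.50

Sorted (descending): 20, 15, 13, 10, 9, 7, 6, 5, 5, 2, 1, 0
The 2 values of 5 occupy positions 8–9 → each gets rank 8.
Sample 1 values → pooled ranks: 6→7, 20→1, 5→8, 0→12, 15→2, 13→3
Mean rank = (7 + 1 + 8 + 12 + 2 + 3) / 6 = 5.50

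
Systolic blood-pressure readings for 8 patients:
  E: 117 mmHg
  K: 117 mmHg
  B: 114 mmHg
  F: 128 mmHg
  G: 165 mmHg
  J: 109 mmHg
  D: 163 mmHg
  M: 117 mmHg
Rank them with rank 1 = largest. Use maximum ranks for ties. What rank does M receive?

Sorted (descending): 165, 163, 128, 117, 117, 117, 114, 109
The 3 values of 117 occupy positions 4–6 → each gets rank 6.
M has value 117 mmHg → rank 6.

6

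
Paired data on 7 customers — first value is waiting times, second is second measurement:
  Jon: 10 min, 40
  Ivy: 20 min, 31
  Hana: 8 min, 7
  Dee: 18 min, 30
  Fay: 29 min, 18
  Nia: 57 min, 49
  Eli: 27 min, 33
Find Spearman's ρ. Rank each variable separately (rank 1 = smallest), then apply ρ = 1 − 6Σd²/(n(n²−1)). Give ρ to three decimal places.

0.429

Ranks of variable 1: 2, 4, 1, 3, 6, 7, 5
Ranks of variable 2: 6, 4, 1, 3, 2, 7, 5
d = r₁ − r₂: -4, 0, 0, 0, 4, 0, 0
d²: 16, 0, 0, 0, 16, 0, 0; Σd² = 32
ρ = 1 − 6·32/(7·48) = 1 − 192/336 = 0.429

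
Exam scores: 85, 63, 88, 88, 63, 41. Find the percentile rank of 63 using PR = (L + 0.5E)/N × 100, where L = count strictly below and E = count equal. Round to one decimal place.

N = 6.
Strictly below 63: 1. Equal to 63: 2.
PR = (1 + 0.5·2)/6 × 100 = 33.3

33.3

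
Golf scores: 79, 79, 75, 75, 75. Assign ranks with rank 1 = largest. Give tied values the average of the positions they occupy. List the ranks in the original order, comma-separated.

1.5, 1.5, 4, 4, 4

Sorted (descending): 79, 79, 75, 75, 75
The 2 values of 79 occupy positions 1–2 → average rank (1+2)/2 = 1.5.
The 3 values of 75 occupy positions 3–5 → average rank 4.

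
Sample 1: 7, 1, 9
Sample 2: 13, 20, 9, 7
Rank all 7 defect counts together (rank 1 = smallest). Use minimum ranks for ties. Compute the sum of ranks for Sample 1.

7

Sorted (ascending): 1, 7, 7, 9, 9, 13, 20
The 2 values of 7 occupy positions 2–3 → each gets rank 2.
The 2 values of 9 occupy positions 4–5 → each gets rank 4.
Sample 1 values → pooled ranks: 7→2, 1→1, 9→4
Rank sum = 2 + 1 + 4 = 7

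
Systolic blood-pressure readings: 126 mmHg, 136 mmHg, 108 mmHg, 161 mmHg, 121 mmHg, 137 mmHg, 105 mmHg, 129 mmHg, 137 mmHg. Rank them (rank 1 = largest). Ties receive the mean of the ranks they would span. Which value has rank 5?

Sorted (descending): 161, 137, 137, 136, 129, 126, 121, 108, 105
The 2 values of 137 occupy positions 2–3 → average rank (2+3)/2 = 2.5.
Rank 5 → value 129.

129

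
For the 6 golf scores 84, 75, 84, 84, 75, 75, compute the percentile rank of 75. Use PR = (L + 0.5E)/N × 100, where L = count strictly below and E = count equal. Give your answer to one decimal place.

25.0

N = 6.
Strictly below 75: 0. Equal to 75: 3.
PR = (0 + 0.5·3)/6 × 100 = 25.0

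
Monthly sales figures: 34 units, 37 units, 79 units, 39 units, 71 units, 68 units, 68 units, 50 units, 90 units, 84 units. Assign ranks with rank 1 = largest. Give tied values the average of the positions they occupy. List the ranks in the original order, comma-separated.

Sorted (descending): 90, 84, 79, 71, 68, 68, 50, 39, 37, 34
The 2 values of 68 occupy positions 5–6 → average rank (5+6)/2 = 5.5.

10, 9, 3, 8, 4, 5.5, 5.5, 7, 1, 2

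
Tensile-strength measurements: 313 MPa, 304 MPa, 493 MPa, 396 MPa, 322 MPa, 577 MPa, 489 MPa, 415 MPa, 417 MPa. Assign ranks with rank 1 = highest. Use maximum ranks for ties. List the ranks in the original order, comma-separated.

8, 9, 2, 6, 7, 1, 3, 5, 4

Sorted (descending): 577, 493, 489, 417, 415, 396, 322, 313, 304
No ties — each value takes its position as its rank.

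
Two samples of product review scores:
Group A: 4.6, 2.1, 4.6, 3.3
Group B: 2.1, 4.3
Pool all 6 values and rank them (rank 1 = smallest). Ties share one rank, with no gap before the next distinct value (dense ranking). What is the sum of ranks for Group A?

11

Sorted (ascending): 2.1, 2.1, 3.3, 4.3, 4.6, 4.6
The 2 values of 2.1 share dense rank 1.
The 2 values of 4.6 share dense rank 4.
Remaining distinct values take the next consecutive integers.
Group A values → pooled ranks: 4.6→4, 2.1→1, 4.6→4, 3.3→2
Rank sum = 4 + 1 + 4 + 2 = 11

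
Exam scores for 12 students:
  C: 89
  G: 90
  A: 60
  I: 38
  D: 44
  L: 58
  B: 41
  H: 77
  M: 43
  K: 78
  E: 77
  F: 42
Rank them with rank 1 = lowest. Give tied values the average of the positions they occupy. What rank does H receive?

8.5

Sorted (ascending): 38, 41, 42, 43, 44, 58, 60, 77, 77, 78, 89, 90
The 2 values of 77 occupy positions 8–9 → average rank (8+9)/2 = 8.5.
H has value 77 → rank 8.5.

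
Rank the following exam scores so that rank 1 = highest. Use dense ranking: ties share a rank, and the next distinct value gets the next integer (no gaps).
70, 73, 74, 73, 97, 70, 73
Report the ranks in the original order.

Sorted (descending): 97, 74, 73, 73, 73, 70, 70
The 3 values of 73 share dense rank 3.
The 2 values of 70 share dense rank 4.
Remaining distinct values take the next consecutive integers.

4, 3, 2, 3, 1, 4, 3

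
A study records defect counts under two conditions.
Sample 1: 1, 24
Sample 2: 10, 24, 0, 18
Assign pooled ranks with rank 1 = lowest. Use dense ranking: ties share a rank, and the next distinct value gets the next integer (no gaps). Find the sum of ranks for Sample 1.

7

Sorted (ascending): 0, 1, 10, 18, 24, 24
The 2 values of 24 share dense rank 5.
Remaining distinct values take the next consecutive integers.
Sample 1 values → pooled ranks: 1→2, 24→5
Rank sum = 2 + 5 = 7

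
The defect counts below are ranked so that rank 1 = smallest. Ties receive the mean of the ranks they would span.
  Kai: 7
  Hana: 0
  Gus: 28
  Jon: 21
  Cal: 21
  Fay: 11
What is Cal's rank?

4.5

Sorted (ascending): 0, 7, 11, 21, 21, 28
The 2 values of 21 occupy positions 4–5 → average rank (4+5)/2 = 4.5.
Cal has value 21 → rank 4.5.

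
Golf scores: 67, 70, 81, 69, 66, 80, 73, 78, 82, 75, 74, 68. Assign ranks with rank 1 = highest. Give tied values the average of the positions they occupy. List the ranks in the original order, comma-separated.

Sorted (descending): 82, 81, 80, 78, 75, 74, 73, 70, 69, 68, 67, 66
No ties — each value takes its position as its rank.

11, 8, 2, 9, 12, 3, 7, 4, 1, 5, 6, 10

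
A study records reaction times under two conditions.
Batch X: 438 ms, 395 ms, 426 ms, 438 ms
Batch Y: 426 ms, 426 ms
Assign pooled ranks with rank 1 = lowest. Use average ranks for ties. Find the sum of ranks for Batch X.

15

Sorted (ascending): 395, 426, 426, 426, 438, 438
The 3 values of 426 occupy positions 2–4 → average rank 3.
The 2 values of 438 occupy positions 5–6 → average rank (5+6)/2 = 5.5.
Batch X values → pooled ranks: 438→5.5, 395→1, 426→3, 438→5.5
Rank sum = 5.5 + 1 + 3 + 5.5 = 15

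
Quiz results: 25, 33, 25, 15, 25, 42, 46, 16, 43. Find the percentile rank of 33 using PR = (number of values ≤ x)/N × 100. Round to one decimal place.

66.7

N = 9.
Strictly below 33: 5. Equal to 33: 1.
PR = 6/9 × 100 = 66.7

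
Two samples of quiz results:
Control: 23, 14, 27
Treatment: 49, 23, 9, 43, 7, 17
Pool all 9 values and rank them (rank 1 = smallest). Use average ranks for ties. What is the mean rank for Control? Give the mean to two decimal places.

Sorted (ascending): 7, 9, 14, 17, 23, 23, 27, 43, 49
The 2 values of 23 occupy positions 5–6 → average rank (5+6)/2 = 5.5.
Control values → pooled ranks: 23→5.5, 14→3, 27→7
Mean rank = (5.5 + 3 + 7) / 3 = 5.17

5.17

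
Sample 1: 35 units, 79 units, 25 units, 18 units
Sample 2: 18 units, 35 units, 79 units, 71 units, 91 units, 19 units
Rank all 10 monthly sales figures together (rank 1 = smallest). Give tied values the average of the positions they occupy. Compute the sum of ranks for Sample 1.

19.5

Sorted (ascending): 18, 18, 19, 25, 35, 35, 71, 79, 79, 91
The 2 values of 18 occupy positions 1–2 → average rank (1+2)/2 = 1.5.
The 2 values of 35 occupy positions 5–6 → average rank (5+6)/2 = 5.5.
The 2 values of 79 occupy positions 8–9 → average rank (8+9)/2 = 8.5.
Sample 1 values → pooled ranks: 35→5.5, 79→8.5, 25→4, 18→1.5
Rank sum = 5.5 + 8.5 + 4 + 1.5 = 19.5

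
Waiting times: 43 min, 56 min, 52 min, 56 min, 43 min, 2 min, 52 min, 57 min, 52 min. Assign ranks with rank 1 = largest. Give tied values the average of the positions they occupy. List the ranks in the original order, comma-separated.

7.5, 2.5, 5, 2.5, 7.5, 9, 5, 1, 5

Sorted (descending): 57, 56, 56, 52, 52, 52, 43, 43, 2
The 2 values of 56 occupy positions 2–3 → average rank (2+3)/2 = 2.5.
The 3 values of 52 occupy positions 4–6 → average rank 5.
The 2 values of 43 occupy positions 7–8 → average rank (7+8)/2 = 7.5.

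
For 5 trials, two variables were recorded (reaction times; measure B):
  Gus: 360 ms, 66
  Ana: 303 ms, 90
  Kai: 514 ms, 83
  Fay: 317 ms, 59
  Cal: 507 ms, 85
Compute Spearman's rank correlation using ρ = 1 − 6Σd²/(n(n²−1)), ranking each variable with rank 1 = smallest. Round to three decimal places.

-0.100

Ranks of variable 1: 3, 1, 5, 2, 4
Ranks of variable 2: 2, 5, 3, 1, 4
d = r₁ − r₂: 1, -4, 2, 1, 0
d²: 1, 16, 4, 1, 0; Σd² = 22
ρ = 1 − 6·22/(5·24) = 1 − 132/120 = -0.100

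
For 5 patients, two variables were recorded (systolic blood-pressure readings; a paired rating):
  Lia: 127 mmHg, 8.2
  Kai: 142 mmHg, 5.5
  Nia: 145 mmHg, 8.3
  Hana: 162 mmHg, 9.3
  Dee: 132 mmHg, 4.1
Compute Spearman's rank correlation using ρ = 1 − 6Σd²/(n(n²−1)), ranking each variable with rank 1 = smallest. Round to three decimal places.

Ranks of variable 1: 1, 3, 4, 5, 2
Ranks of variable 2: 3, 2, 4, 5, 1
d = r₁ − r₂: -2, 1, 0, 0, 1
d²: 4, 1, 0, 0, 1; Σd² = 6
ρ = 1 − 6·6/(5·24) = 1 − 36/120 = 0.700

0.700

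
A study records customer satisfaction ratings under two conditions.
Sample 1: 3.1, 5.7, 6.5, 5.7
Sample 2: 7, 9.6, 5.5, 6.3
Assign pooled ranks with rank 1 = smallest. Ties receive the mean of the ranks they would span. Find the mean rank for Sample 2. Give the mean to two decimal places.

5.50

Sorted (ascending): 3.1, 5.5, 5.7, 5.7, 6.3, 6.5, 7, 9.6
The 2 values of 5.7 occupy positions 3–4 → average rank (3+4)/2 = 3.5.
Sample 2 values → pooled ranks: 7→7, 9.6→8, 5.5→2, 6.3→5
Mean rank = (7 + 8 + 2 + 5) / 4 = 5.50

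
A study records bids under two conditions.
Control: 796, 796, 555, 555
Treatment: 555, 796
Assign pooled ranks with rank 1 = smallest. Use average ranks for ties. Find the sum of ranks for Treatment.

Sorted (ascending): 555, 555, 555, 796, 796, 796
The 3 values of 555 occupy positions 1–3 → average rank 2.
The 3 values of 796 occupy positions 4–6 → average rank 5.
Treatment values → pooled ranks: 555→2, 796→5
Rank sum = 2 + 5 = 7

7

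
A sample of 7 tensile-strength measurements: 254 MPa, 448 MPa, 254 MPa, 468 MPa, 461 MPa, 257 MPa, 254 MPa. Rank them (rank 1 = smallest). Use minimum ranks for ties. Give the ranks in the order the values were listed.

1, 5, 1, 7, 6, 4, 1

Sorted (ascending): 254, 254, 254, 257, 448, 461, 468
The 3 values of 254 occupy positions 1–3 → each gets rank 1.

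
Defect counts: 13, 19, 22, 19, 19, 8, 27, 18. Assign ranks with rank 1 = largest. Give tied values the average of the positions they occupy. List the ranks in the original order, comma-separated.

Sorted (descending): 27, 22, 19, 19, 19, 18, 13, 8
The 3 values of 19 occupy positions 3–5 → average rank 4.

7, 4, 2, 4, 4, 8, 1, 6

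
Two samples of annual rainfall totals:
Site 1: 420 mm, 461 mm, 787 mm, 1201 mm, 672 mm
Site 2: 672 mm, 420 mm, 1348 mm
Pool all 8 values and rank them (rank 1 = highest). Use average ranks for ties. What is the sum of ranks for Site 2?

Sorted (descending): 1348, 1201, 787, 672, 672, 461, 420, 420
The 2 values of 672 occupy positions 4–5 → average rank (4+5)/2 = 4.5.
The 2 values of 420 occupy positions 7–8 → average rank (7+8)/2 = 7.5.
Site 2 values → pooled ranks: 672→4.5, 420→7.5, 1348→1
Rank sum = 4.5 + 7.5 + 1 = 13

13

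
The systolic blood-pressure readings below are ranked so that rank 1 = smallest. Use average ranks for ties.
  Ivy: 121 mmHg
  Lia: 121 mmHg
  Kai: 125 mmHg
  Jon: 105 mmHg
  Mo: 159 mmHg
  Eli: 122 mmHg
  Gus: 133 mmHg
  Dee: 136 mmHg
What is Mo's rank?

Sorted (ascending): 105, 121, 121, 122, 125, 133, 136, 159
The 2 values of 121 occupy positions 2–3 → average rank (2+3)/2 = 2.5.
Mo has value 159 mmHg → rank 8.

8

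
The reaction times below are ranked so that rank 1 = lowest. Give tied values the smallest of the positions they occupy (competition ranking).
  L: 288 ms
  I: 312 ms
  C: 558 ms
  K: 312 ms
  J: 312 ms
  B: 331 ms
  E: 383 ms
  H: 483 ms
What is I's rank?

Sorted (ascending): 288, 312, 312, 312, 331, 383, 483, 558
The 3 values of 312 occupy positions 2–4 → each gets rank 2.
I has value 312 ms → rank 2.

2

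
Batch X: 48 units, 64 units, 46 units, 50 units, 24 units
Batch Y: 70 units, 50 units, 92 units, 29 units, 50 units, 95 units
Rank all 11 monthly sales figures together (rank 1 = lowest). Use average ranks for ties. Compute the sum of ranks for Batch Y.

Sorted (ascending): 24, 29, 46, 48, 50, 50, 50, 64, 70, 92, 95
The 3 values of 50 occupy positions 5–7 → average rank 6.
Batch Y values → pooled ranks: 70→9, 50→6, 92→10, 29→2, 50→6, 95→11
Rank sum = 9 + 6 + 10 + 2 + 6 + 11 = 44

44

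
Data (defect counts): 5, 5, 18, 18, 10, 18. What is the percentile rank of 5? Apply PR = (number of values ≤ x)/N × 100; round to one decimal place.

33.3

N = 6.
Strictly below 5: 0. Equal to 5: 2.
PR = 2/6 × 100 = 33.3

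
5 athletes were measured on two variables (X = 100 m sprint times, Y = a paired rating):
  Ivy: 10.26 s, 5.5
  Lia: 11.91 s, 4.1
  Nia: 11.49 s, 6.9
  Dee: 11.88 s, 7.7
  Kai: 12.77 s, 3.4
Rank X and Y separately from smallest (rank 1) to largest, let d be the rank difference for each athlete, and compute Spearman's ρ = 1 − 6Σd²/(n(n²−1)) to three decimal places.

-0.600

Ranks of variable 1: 1, 4, 2, 3, 5
Ranks of variable 2: 3, 2, 4, 5, 1
d = r₁ − r₂: -2, 2, -2, -2, 4
d²: 4, 4, 4, 4, 16; Σd² = 32
ρ = 1 − 6·32/(5·24) = 1 − 192/120 = -0.600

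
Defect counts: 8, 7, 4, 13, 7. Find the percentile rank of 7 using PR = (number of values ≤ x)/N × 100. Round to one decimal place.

N = 5.
Strictly below 7: 1. Equal to 7: 2.
PR = 3/5 × 100 = 60.0

60.0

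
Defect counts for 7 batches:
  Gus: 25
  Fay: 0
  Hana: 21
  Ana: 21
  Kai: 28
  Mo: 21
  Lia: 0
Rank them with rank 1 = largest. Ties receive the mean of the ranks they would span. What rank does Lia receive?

6.5

Sorted (descending): 28, 25, 21, 21, 21, 0, 0
The 3 values of 21 occupy positions 3–5 → average rank 4.
The 2 values of 0 occupy positions 6–7 → average rank (6+7)/2 = 6.5.
Lia has value 0 → rank 6.5.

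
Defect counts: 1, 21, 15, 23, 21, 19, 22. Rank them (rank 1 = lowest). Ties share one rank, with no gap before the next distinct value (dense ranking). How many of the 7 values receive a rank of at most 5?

Sorted (ascending): 1, 15, 19, 21, 21, 22, 23
The 2 values of 21 share dense rank 4.
Remaining distinct values take the next consecutive integers.
Ranks ≤ 5: {1, 2, 3, 4, 4, 5} → 6 values.

6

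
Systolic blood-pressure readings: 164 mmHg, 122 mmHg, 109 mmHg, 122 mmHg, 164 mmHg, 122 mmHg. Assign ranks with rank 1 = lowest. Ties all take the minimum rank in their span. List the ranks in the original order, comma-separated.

Sorted (ascending): 109, 122, 122, 122, 164, 164
The 3 values of 122 occupy positions 2–4 → each gets rank 2.
The 2 values of 164 occupy positions 5–6 → each gets rank 5.

5, 2, 1, 2, 5, 2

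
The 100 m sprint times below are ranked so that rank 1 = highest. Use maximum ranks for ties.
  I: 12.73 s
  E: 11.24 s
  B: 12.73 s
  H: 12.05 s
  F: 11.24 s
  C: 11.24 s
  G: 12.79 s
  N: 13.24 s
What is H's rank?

5

Sorted (descending): 13.24, 12.79, 12.73, 12.73, 12.05, 11.24, 11.24, 11.24
The 2 values of 12.73 occupy positions 3–4 → each gets rank 4.
The 3 values of 11.24 occupy positions 6–8 → each gets rank 8.
H has value 12.05 s → rank 5.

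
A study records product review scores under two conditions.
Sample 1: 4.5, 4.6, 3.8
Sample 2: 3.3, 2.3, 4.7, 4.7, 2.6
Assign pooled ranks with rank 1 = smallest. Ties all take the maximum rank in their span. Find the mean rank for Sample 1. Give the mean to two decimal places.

Sorted (ascending): 2.3, 2.6, 3.3, 3.8, 4.5, 4.6, 4.7, 4.7
The 2 values of 4.7 occupy positions 7–8 → each gets rank 8.
Sample 1 values → pooled ranks: 4.5→5, 4.6→6, 3.8→4
Mean rank = (5 + 6 + 4) / 3 = 5.00

5.00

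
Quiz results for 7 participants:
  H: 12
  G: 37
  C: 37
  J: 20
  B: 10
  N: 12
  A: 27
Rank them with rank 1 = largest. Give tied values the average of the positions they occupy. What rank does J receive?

4

Sorted (descending): 37, 37, 27, 20, 12, 12, 10
The 2 values of 37 occupy positions 1–2 → average rank (1+2)/2 = 1.5.
The 2 values of 12 occupy positions 5–6 → average rank (5+6)/2 = 5.5.
J has value 20 → rank 4.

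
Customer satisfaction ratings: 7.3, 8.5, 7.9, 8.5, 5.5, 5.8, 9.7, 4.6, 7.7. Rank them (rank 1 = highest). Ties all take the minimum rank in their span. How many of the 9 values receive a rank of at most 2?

Sorted (descending): 9.7, 8.5, 8.5, 7.9, 7.7, 7.3, 5.8, 5.5, 4.6
The 2 values of 8.5 occupy positions 2–3 → each gets rank 2.
Ranks ≤ 2: {1, 2, 2} → 3 values.

3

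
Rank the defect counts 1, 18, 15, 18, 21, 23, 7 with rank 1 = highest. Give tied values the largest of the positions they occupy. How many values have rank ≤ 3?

Sorted (descending): 23, 21, 18, 18, 15, 7, 1
The 2 values of 18 occupy positions 3–4 → each gets rank 4.
Ranks ≤ 3: {1, 2} → 2 values.

2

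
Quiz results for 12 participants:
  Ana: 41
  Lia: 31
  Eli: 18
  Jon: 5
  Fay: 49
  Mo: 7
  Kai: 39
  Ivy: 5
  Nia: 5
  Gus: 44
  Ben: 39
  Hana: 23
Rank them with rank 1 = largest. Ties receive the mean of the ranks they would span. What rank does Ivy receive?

11

Sorted (descending): 49, 44, 41, 39, 39, 31, 23, 18, 7, 5, 5, 5
The 2 values of 39 occupy positions 4–5 → average rank (4+5)/2 = 4.5.
The 3 values of 5 occupy positions 10–12 → average rank 11.
Ivy has value 5 → rank 11.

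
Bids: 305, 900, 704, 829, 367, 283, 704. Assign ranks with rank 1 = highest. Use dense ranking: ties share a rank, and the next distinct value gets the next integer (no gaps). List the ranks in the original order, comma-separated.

5, 1, 3, 2, 4, 6, 3

Sorted (descending): 900, 829, 704, 704, 367, 305, 283
The 2 values of 704 share dense rank 3.
Remaining distinct values take the next consecutive integers.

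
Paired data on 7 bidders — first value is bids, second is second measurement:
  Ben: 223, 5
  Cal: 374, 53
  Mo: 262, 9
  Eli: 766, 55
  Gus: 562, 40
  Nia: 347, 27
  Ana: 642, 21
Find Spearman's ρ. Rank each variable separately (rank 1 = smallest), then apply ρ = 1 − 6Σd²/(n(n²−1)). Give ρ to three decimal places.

0.750

Ranks of variable 1: 1, 4, 2, 7, 5, 3, 6
Ranks of variable 2: 1, 6, 2, 7, 5, 4, 3
d = r₁ − r₂: 0, -2, 0, 0, 0, -1, 3
d²: 0, 4, 0, 0, 0, 1, 9; Σd² = 14
ρ = 1 − 6·14/(7·48) = 1 − 84/336 = 0.750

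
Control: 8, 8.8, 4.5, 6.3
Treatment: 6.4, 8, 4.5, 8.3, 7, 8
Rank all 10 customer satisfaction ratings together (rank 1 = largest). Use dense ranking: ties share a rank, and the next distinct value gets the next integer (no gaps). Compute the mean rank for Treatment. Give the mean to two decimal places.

4.00

Sorted (descending): 8.8, 8.3, 8, 8, 8, 7, 6.4, 6.3, 4.5, 4.5
The 3 values of 8 share dense rank 3.
The 2 values of 4.5 share dense rank 7.
Remaining distinct values take the next consecutive integers.
Treatment values → pooled ranks: 6.4→5, 8→3, 4.5→7, 8.3→2, 7→4, 8→3
Mean rank = (5 + 3 + 7 + 2 + 4 + 3) / 6 = 4.00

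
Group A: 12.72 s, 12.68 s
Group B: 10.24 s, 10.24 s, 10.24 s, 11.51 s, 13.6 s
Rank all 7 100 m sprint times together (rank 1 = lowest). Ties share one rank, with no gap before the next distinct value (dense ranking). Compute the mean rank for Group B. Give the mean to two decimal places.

2.00

Sorted (ascending): 10.24, 10.24, 10.24, 11.51, 12.68, 12.72, 13.6
The 3 values of 10.24 share dense rank 1.
Remaining distinct values take the next consecutive integers.
Group B values → pooled ranks: 10.24→1, 10.24→1, 10.24→1, 11.51→2, 13.6→5
Mean rank = (1 + 1 + 1 + 2 + 5) / 5 = 2.00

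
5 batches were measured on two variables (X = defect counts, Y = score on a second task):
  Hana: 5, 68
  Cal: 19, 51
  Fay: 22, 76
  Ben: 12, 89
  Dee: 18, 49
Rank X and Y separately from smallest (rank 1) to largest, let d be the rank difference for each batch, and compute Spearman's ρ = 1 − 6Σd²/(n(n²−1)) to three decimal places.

Ranks of variable 1: 1, 4, 5, 2, 3
Ranks of variable 2: 3, 2, 4, 5, 1
d = r₁ − r₂: -2, 2, 1, -3, 2
d²: 4, 4, 1, 9, 4; Σd² = 22
ρ = 1 − 6·22/(5·24) = 1 − 132/120 = -0.100

-0.100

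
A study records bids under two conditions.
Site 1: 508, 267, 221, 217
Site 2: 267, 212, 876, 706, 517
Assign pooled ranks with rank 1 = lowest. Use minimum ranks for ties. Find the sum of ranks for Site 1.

Sorted (ascending): 212, 217, 221, 267, 267, 508, 517, 706, 876
The 2 values of 267 occupy positions 4–5 → each gets rank 4.
Site 1 values → pooled ranks: 508→6, 267→4, 221→3, 217→2
Rank sum = 6 + 4 + 3 + 2 = 15

15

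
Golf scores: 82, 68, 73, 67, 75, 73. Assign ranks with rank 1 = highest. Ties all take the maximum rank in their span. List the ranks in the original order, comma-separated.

Sorted (descending): 82, 75, 73, 73, 68, 67
The 2 values of 73 occupy positions 3–4 → each gets rank 4.

1, 5, 4, 6, 2, 4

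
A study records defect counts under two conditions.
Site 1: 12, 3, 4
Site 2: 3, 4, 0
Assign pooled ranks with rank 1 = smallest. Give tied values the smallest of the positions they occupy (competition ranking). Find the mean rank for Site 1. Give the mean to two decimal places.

4.00

Sorted (ascending): 0, 3, 3, 4, 4, 12
The 2 values of 3 occupy positions 2–3 → each gets rank 2.
The 2 values of 4 occupy positions 4–5 → each gets rank 4.
Site 1 values → pooled ranks: 12→6, 3→2, 4→4
Mean rank = (6 + 2 + 4) / 3 = 4.00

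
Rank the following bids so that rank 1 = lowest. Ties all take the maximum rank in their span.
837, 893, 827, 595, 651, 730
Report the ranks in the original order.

5, 6, 4, 1, 2, 3

Sorted (ascending): 595, 651, 730, 827, 837, 893
No ties — each value takes its position as its rank.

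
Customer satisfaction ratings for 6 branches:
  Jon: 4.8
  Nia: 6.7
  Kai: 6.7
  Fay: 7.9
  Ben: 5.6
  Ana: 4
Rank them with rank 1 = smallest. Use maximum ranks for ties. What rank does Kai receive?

Sorted (ascending): 4, 4.8, 5.6, 6.7, 6.7, 7.9
The 2 values of 6.7 occupy positions 4–5 → each gets rank 5.
Kai has value 6.7 → rank 5.

5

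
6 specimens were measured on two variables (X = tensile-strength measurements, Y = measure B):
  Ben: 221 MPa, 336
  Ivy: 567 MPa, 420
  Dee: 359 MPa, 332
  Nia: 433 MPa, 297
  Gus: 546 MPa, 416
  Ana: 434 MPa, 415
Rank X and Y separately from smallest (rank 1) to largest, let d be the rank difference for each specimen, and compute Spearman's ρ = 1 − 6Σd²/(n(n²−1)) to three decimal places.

0.771

Ranks of variable 1: 1, 6, 2, 3, 5, 4
Ranks of variable 2: 3, 6, 2, 1, 5, 4
d = r₁ − r₂: -2, 0, 0, 2, 0, 0
d²: 4, 0, 0, 4, 0, 0; Σd² = 8
ρ = 1 − 6·8/(6·35) = 1 − 48/210 = 0.771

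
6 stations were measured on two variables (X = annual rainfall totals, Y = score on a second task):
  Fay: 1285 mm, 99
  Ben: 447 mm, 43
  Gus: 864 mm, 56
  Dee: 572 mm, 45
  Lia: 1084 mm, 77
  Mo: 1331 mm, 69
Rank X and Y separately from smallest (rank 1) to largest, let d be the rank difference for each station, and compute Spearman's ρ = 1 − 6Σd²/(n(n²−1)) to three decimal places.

0.829

Ranks of variable 1: 5, 1, 3, 2, 4, 6
Ranks of variable 2: 6, 1, 3, 2, 5, 4
d = r₁ − r₂: -1, 0, 0, 0, -1, 2
d²: 1, 0, 0, 0, 1, 4; Σd² = 6
ρ = 1 − 6·6/(6·35) = 1 − 36/210 = 0.829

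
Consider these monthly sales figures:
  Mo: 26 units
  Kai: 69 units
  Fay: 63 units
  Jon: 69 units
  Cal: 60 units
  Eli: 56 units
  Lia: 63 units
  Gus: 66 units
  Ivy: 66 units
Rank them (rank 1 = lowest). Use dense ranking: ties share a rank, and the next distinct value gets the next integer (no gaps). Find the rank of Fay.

Sorted (ascending): 26, 56, 60, 63, 63, 66, 66, 69, 69
The 2 values of 63 share dense rank 4.
The 2 values of 66 share dense rank 5.
The 2 values of 69 share dense rank 6.
Remaining distinct values take the next consecutive integers.
Fay has value 63 units → rank 4.

4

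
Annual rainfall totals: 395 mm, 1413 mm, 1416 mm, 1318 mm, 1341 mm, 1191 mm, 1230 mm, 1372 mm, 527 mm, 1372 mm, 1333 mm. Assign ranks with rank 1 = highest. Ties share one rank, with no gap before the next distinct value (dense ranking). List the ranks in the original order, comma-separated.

10, 2, 1, 6, 4, 8, 7, 3, 9, 3, 5

Sorted (descending): 1416, 1413, 1372, 1372, 1341, 1333, 1318, 1230, 1191, 527, 395
The 2 values of 1372 share dense rank 3.
Remaining distinct values take the next consecutive integers.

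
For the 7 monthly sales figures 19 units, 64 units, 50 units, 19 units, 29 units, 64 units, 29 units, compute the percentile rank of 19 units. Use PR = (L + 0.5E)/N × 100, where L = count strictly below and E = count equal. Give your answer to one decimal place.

N = 7.
Strictly below 19: 0. Equal to 19: 2.
PR = (0 + 0.5·2)/7 × 100 = 14.3

14.3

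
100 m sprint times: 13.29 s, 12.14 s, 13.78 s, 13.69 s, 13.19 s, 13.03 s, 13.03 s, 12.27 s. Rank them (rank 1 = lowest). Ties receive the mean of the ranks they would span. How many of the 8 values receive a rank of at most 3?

Sorted (ascending): 12.14, 12.27, 13.03, 13.03, 13.19, 13.29, 13.69, 13.78
The 2 values of 13.03 occupy positions 3–4 → average rank (3+4)/2 = 3.5.
Ranks ≤ 3: {1, 2} → 2 values.

2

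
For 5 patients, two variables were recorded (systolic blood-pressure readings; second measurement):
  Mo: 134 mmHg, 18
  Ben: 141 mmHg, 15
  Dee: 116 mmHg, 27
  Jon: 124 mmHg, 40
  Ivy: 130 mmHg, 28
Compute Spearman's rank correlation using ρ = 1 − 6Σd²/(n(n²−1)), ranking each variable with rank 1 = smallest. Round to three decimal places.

Ranks of variable 1: 4, 5, 1, 2, 3
Ranks of variable 2: 2, 1, 3, 5, 4
d = r₁ − r₂: 2, 4, -2, -3, -1
d²: 4, 16, 4, 9, 1; Σd² = 34
ρ = 1 − 6·34/(5·24) = 1 − 204/120 = -0.700

-0.700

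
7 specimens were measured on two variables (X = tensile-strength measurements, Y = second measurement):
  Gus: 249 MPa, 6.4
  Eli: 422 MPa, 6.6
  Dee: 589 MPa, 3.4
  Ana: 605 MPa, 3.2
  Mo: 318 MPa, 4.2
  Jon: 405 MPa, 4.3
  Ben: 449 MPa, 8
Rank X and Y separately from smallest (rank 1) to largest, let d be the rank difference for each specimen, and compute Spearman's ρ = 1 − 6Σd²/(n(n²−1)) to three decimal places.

-0.393

Ranks of variable 1: 1, 4, 6, 7, 2, 3, 5
Ranks of variable 2: 5, 6, 2, 1, 3, 4, 7
d = r₁ − r₂: -4, -2, 4, 6, -1, -1, -2
d²: 16, 4, 16, 36, 1, 1, 4; Σd² = 78
ρ = 1 − 6·78/(7·48) = 1 − 468/336 = -0.393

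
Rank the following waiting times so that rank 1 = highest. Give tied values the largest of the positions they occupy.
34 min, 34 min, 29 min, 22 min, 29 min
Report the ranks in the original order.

2, 2, 4, 5, 4

Sorted (descending): 34, 34, 29, 29, 22
The 2 values of 34 occupy positions 1–2 → each gets rank 2.
The 2 values of 29 occupy positions 3–4 → each gets rank 4.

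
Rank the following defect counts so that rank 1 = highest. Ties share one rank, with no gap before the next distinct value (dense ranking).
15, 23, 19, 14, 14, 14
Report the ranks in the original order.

Sorted (descending): 23, 19, 15, 14, 14, 14
The 3 values of 14 share dense rank 4.
Remaining distinct values take the next consecutive integers.

3, 1, 2, 4, 4, 4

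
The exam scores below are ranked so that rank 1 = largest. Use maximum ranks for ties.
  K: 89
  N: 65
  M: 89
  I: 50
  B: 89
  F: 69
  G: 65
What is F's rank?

Sorted (descending): 89, 89, 89, 69, 65, 65, 50
The 3 values of 89 occupy positions 1–3 → each gets rank 3.
The 2 values of 65 occupy positions 5–6 → each gets rank 6.
F has value 69 → rank 4.

4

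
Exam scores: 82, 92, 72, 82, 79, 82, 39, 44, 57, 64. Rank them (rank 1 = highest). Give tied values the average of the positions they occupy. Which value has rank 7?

Sorted (descending): 92, 82, 82, 82, 79, 72, 64, 57, 44, 39
The 3 values of 82 occupy positions 2–4 → average rank 3.
Rank 7 → value 64.

64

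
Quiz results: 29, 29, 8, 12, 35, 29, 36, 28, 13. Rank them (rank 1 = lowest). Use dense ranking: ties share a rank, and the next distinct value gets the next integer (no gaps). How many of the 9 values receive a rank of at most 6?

Sorted (ascending): 8, 12, 13, 28, 29, 29, 29, 35, 36
The 3 values of 29 share dense rank 5.
Remaining distinct values take the next consecutive integers.
Ranks ≤ 6: {1, 2, 3, 4, 5, 5, 5, 6} → 8 values.

8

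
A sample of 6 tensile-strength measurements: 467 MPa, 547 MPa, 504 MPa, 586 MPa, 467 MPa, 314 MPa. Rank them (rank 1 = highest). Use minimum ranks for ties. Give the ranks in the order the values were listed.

Sorted (descending): 586, 547, 504, 467, 467, 314
The 2 values of 467 occupy positions 4–5 → each gets rank 4.

4, 2, 3, 1, 4, 6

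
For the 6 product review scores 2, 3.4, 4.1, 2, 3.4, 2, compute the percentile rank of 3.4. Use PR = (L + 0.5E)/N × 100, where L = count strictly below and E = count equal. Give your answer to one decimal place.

N = 6.
Strictly below 3.4: 3. Equal to 3.4: 2.
PR = (3 + 0.5·2)/6 × 100 = 66.7

66.7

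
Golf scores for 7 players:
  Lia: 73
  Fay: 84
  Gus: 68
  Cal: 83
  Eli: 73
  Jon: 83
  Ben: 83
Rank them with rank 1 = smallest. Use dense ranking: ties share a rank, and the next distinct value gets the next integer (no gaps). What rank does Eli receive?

Sorted (ascending): 68, 73, 73, 83, 83, 83, 84
The 2 values of 73 share dense rank 2.
The 3 values of 83 share dense rank 3.
Remaining distinct values take the next consecutive integers.
Eli has value 73 → rank 2.

2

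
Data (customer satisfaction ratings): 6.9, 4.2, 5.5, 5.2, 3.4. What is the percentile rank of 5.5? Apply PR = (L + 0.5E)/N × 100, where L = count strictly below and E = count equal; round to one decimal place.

70.0

N = 5.
Strictly below 5.5: 3. Equal to 5.5: 1.
PR = (3 + 0.5·1)/5 × 100 = 70.0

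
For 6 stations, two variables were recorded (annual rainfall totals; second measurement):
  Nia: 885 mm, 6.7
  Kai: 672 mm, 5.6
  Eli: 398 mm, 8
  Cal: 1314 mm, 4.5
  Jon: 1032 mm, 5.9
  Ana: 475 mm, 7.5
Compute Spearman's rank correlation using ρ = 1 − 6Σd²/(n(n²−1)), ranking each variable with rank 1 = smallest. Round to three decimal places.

Ranks of variable 1: 4, 3, 1, 6, 5, 2
Ranks of variable 2: 4, 2, 6, 1, 3, 5
d = r₁ − r₂: 0, 1, -5, 5, 2, -3
d²: 0, 1, 25, 25, 4, 9; Σd² = 64
ρ = 1 − 6·64/(6·35) = 1 − 384/210 = -0.829

-0.829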